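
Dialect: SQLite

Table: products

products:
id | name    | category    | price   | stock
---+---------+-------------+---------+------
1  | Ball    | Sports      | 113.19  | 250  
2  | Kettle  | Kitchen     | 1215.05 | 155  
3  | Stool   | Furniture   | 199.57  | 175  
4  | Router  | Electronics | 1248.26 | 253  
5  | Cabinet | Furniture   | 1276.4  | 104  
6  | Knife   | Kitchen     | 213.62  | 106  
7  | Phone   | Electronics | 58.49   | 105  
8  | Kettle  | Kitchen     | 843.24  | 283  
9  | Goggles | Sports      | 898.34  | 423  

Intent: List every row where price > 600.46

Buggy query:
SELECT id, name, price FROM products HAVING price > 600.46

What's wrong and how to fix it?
Bug: This is a non-aggregate query (no GROUP BY, no aggregates), so in SQLite the HAVING clause is invalid here; a row-level condition belongs in WHERE

Fix: Use WHERE for row-level filtering

Corrected query:
SELECT id, name, price FROM products WHERE price > 600.46

Result:
id | name    | price  
---+---------+--------
2  | Kettle  | 1215.05
4  | Router  | 1248.26
5  | Cabinet | 1276.4 
8  | Kettle  | 843.24 
9  | Goggles | 898.34 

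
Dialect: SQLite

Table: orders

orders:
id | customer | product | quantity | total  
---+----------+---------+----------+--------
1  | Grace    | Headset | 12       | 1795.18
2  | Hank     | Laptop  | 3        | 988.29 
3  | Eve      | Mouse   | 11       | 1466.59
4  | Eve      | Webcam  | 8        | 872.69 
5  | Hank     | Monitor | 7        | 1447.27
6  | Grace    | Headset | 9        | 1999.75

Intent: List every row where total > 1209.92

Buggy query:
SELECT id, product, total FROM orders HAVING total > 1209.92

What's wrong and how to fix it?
Bug: This is a non-aggregate query (no GROUP BY, no aggregates), so in SQLite the HAVING clause is invalid here; a row-level condition belongs in WHERE

Fix: Use WHERE for row-level filtering

Corrected query:
SELECT id, product, total FROM orders WHERE total > 1209.92

Result:
id | product | total  
---+---------+--------
1  | Headset | 1795.18
3  | Mouse   | 1466.59
5  | Monitor | 1447.27
6  | Headset | 1999.75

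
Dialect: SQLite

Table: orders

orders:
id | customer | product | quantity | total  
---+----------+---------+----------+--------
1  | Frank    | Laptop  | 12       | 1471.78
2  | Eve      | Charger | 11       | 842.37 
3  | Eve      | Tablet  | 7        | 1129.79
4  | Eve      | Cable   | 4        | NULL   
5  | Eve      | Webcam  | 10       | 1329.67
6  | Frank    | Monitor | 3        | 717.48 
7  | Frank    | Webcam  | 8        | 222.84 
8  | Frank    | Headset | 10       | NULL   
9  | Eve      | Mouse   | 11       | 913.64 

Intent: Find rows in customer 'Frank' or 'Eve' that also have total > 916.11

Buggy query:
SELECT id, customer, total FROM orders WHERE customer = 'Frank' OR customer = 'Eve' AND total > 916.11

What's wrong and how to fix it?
Bug: AND binds tighter than OR, so this parses as customer = 'Frank' OR (customer = 'Eve' AND total > 916.11)

Fix: Group the OR with parentheses (or use IN), then AND the threshold

Corrected query:
SELECT id, customer, total FROM orders WHERE (customer = 'Frank' OR customer = 'Eve') AND total > 916.11

Result:
id | customer | total  
---+----------+--------
1  | Frank    | 1471.78
3  | Eve      | 1129.79
5  | Eve      | 1329.67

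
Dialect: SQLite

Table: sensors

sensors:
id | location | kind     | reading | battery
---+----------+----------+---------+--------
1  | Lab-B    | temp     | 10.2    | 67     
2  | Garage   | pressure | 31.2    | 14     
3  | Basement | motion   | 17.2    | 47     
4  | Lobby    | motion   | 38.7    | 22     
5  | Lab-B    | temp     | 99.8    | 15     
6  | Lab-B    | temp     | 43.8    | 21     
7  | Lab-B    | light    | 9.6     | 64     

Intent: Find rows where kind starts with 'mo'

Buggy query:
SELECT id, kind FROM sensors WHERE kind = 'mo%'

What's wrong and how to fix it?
Bug: Wildcards only work with LIKE; '=' treats '%' as a literal character

Fix: Replace '=' with LIKE so 'mo%' is treated as a pattern

Corrected query:
SELECT id, kind FROM sensors WHERE kind LIKE 'mo%'

Result:
id | kind  
---+-------
3  | motion
4  | motion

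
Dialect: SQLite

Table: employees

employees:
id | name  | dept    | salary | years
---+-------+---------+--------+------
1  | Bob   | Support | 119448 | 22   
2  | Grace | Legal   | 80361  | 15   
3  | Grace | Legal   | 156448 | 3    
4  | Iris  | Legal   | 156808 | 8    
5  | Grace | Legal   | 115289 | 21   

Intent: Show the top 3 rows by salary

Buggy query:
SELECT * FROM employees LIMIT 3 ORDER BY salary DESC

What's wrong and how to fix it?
Bug: LIMIT must come after ORDER BY

Fix: Swap the clauses: ORDER BY first, then LIMIT

Corrected query:
SELECT * FROM employees ORDER BY salary DESC LIMIT 3

Result:
id | name  | dept    | salary | years
---+-------+---------+--------+------
4  | Iris  | Legal   | 156808 | 8    
3  | Grace | Legal   | 156448 | 3    
1  | Bob   | Support | 119448 | 22   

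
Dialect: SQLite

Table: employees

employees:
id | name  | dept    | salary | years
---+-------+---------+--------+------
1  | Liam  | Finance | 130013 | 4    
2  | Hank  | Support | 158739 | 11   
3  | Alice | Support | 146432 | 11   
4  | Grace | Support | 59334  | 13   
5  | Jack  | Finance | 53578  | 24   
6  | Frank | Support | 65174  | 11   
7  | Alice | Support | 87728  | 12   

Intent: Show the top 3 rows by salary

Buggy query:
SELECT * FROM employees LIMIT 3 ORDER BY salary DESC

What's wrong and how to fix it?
Bug: LIMIT must come after ORDER BY

Fix: Swap the clauses: ORDER BY first, then LIMIT

Corrected query:
SELECT * FROM employees ORDER BY salary DESC LIMIT 3

Result:
id | name  | dept    | salary | years
---+-------+---------+--------+------
2  | Hank  | Support | 158739 | 11   
3  | Alice | Support | 146432 | 11   
1  | Liam  | Finance | 130013 | 4    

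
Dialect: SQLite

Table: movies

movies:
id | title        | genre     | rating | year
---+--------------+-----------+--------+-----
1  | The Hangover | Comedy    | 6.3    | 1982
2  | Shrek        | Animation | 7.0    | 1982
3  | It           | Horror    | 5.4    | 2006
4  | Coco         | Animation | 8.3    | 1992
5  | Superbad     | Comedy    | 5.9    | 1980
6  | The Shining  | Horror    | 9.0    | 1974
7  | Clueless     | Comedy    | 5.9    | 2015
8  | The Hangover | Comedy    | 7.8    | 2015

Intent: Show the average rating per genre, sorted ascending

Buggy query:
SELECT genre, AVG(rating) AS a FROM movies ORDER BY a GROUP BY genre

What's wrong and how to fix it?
Bug: GROUP BY must precede ORDER BY

Fix: Reorder: SELECT … FROM … GROUP BY … ORDER BY …

Corrected query:
SELECT genre, AVG(rating) AS a FROM movies GROUP BY genre ORDER BY a

Result:
genre     | a    
----------+------
Comedy    | 6.475
Horror    | 7.2  
Animation | 7.65 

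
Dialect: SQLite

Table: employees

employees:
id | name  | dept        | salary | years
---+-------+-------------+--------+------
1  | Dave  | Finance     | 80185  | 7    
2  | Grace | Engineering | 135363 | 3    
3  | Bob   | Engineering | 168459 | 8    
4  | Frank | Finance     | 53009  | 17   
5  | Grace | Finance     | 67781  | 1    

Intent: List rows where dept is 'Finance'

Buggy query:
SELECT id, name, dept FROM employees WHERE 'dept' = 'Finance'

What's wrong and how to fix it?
Bug: 'dept' in single quotes is a string literal, not the column; the comparison is literal-vs-literal and never true

Fix: Reference the column as dept without single quotes

Corrected query:
SELECT id, name, dept FROM employees WHERE dept = 'Finance'

Result:
id | name  | dept   
---+-------+--------
1  | Dave  | Finance
4  | Frank | Finance
5  | Grace | Finance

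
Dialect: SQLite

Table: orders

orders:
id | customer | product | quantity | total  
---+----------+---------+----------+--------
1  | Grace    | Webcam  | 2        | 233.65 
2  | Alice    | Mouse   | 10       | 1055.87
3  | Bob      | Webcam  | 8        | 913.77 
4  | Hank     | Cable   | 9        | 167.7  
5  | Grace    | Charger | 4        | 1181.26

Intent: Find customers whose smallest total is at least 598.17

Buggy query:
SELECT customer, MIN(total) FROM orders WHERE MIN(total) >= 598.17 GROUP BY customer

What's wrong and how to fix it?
Bug: MIN() in WHERE is a misuse of aggregate

Fix: Use HAVING for the per-group MIN condition

Corrected query:
SELECT customer, MIN(total) FROM orders GROUP BY customer HAVING MIN(total) >= 598.17

Result:
customer | MIN(total)
---------+-----------
Alice    | 1055.87   
Bob      | 913.77    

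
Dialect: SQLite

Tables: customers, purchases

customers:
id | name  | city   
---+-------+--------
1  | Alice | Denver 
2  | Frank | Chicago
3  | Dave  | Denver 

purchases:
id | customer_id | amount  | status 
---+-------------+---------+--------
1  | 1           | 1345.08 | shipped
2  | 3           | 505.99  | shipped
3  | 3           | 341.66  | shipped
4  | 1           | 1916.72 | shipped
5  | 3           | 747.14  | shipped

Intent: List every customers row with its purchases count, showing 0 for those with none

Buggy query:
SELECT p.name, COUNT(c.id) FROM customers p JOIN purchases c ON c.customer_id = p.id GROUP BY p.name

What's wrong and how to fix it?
Bug: An inner join excludes parents with zero children

Fix: Switch to LEFT JOIN to retain unmatched parent rows

Corrected query:
SELECT p.name, COUNT(c.id) FROM customers p LEFT JOIN purchases c ON c.customer_id = p.id GROUP BY p.name

Result:
name  | COUNT(c.id)
------+------------
Alice | 2          
Dave  | 3          
Frank | 0          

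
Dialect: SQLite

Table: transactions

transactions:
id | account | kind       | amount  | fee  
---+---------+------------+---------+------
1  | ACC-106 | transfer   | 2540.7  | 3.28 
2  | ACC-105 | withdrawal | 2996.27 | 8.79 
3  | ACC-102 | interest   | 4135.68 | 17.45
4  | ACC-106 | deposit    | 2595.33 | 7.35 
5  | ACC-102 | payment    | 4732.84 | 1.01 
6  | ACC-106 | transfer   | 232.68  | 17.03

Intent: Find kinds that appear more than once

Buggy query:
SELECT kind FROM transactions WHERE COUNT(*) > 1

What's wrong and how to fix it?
Bug: WHERE can't reference COUNT(*); aggregates are computed after WHERE

Fix: Group first, then use HAVING for the count condition

Corrected query:
SELECT kind FROM transactions GROUP BY kind HAVING COUNT(*) > 1

Result:
kind    
--------
transfer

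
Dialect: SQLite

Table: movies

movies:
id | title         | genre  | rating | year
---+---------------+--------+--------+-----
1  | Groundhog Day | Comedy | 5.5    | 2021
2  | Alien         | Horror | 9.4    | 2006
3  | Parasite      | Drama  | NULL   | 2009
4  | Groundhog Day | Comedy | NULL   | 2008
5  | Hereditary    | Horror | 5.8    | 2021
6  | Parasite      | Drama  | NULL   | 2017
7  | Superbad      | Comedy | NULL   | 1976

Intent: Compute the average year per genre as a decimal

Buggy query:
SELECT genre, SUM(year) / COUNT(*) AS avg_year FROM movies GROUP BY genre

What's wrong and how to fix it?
Bug: SUM(year) and COUNT(*) are both integers; the division truncates the fractional part

Fix: Multiply by 1.0 (or CAST to REAL) to force floating-point division

Corrected query:
SELECT genre, SUM(year) * 1.0 / COUNT(*) AS avg_year FROM movies GROUP BY genre

Result:
genre  | avg_year   
-------+------------
Comedy | 2001.666667
Drama  | 2013       
Horror | 2013.5     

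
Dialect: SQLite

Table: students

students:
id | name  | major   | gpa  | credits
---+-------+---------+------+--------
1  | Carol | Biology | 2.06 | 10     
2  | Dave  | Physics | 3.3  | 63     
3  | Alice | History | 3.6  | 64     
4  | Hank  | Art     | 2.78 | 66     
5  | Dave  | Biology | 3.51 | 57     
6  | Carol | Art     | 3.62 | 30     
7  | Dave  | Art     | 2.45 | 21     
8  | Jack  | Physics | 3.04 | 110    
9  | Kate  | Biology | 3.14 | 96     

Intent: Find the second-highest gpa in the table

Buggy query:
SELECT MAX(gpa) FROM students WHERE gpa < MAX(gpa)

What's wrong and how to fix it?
Bug: The inner MAX is an aggregate inside WHERE, which is not allowed

Fix: Put the inner MAX in a scalar subquery

Corrected query:
SELECT MAX(gpa) FROM students WHERE gpa < (SELECT MAX(gpa) FROM students)

Result:
MAX(gpa)
--------
3.6     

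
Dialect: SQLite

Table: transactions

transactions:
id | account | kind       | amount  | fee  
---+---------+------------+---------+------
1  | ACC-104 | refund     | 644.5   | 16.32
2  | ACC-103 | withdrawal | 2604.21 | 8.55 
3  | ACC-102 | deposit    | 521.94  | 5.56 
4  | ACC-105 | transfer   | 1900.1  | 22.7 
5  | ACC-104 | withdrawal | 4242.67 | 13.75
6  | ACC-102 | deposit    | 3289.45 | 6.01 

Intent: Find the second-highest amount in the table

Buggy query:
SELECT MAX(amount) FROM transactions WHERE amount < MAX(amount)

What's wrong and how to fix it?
Bug: MAX(amount) on the right of the comparison is an aggregate-in-WHERE error

Fix: Compute the overall MAX in a subquery, then take MAX of rows below it

Corrected query:
SELECT MAX(amount) FROM transactions WHERE amount < (SELECT MAX(amount) FROM transactions)

Result:
MAX(amount)
-----------
3289.45    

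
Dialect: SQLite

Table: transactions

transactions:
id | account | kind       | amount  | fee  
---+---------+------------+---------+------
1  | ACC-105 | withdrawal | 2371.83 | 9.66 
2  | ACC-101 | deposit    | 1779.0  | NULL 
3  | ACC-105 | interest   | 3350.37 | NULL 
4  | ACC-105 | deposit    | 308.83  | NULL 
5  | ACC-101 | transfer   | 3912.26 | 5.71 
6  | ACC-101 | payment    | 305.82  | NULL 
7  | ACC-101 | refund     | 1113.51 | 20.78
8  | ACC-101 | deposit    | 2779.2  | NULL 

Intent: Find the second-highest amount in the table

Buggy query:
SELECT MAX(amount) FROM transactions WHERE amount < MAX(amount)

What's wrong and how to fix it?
Bug: The inner MAX is an aggregate inside WHERE, which is not allowed

Fix: Compute the overall MAX in a subquery, then take MAX of rows below it

Corrected query:
SELECT MAX(amount) FROM transactions WHERE amount < (SELECT MAX(amount) FROM transactions)

Result:
MAX(amount)
-----------
3350.37    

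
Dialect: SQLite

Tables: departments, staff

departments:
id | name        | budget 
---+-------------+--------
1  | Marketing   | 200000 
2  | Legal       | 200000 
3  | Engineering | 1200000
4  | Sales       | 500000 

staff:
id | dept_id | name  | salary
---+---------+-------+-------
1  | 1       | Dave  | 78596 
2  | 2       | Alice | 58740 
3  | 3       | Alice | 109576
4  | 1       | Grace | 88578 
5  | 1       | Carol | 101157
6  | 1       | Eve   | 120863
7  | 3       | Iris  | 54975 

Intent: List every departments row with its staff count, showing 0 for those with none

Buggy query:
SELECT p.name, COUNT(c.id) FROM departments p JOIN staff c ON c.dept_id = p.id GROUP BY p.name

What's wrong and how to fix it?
Bug: An inner join excludes parents with zero children

Fix: Switch to LEFT JOIN to retain unmatched parent rows

Corrected query:
SELECT p.name, COUNT(c.id) FROM departments p LEFT JOIN staff c ON c.dept_id = p.id GROUP BY p.name

Result:
name        | COUNT(c.id)
------------+------------
Engineering | 2          
Legal       | 1          
Marketing   | 4          
Sales       | 0          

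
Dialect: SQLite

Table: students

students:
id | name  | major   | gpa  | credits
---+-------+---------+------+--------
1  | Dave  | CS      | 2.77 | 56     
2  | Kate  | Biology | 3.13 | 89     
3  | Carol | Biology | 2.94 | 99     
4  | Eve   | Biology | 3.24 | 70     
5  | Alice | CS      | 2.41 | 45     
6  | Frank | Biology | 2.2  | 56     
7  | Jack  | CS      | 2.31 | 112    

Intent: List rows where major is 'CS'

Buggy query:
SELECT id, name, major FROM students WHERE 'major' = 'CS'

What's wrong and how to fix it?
Bug: 'major' in single quotes is a string literal, not the column; the comparison is literal-vs-literal and never true

Fix: Remove the quotes around the column name (or use double quotes for an identifier)

Corrected query:
SELECT id, name, major FROM students WHERE major = 'CS'

Result:
id | name  | major
---+-------+------
1  | Dave  | CS   
5  | Alice | CS   
7  | Jack  | CS   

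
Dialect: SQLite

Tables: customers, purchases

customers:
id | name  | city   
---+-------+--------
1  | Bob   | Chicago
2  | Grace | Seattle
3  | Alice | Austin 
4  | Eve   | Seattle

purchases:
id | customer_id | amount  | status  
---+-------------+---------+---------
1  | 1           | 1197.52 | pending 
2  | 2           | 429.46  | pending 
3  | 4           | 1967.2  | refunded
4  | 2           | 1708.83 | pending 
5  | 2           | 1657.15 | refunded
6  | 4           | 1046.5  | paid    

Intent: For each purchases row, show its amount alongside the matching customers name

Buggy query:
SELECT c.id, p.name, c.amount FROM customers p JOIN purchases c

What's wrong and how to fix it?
Bug: JOIN with no ON clause produces a cartesian product; every purchases row pairs with every customers row

Fix: Specify the join condition linking the foreign key to the parent id

Corrected query:
SELECT c.id, p.name, c.amount FROM customers p JOIN purchases c ON c.customer_id = p.id

Result:
id | name  | amount 
---+-------+--------
1  | Bob   | 1197.52
2  | Grace | 429.46 
3  | Eve   | 1967.2 
4  | Grace | 1708.83
5  | Grace | 1657.15
6  | Eve   | 1046.5 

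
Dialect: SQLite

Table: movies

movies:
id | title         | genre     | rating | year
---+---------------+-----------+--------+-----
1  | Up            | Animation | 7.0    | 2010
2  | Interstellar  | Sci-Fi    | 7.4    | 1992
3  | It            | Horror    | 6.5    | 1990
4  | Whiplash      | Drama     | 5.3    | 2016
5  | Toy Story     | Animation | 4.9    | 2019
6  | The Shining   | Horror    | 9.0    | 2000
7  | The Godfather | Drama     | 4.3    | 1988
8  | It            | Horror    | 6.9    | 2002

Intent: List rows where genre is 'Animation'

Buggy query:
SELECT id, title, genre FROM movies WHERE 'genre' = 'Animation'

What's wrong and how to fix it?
Bug: Single quotes denote string literals in SQL; the column name is being compared as a constant string

Fix: Reference the column as genre without single quotes

Corrected query:
SELECT id, title, genre FROM movies WHERE genre = 'Animation'

Result:
id | title     | genre    
---+-----------+----------
1  | Up        | Animation
5  | Toy Story | Animation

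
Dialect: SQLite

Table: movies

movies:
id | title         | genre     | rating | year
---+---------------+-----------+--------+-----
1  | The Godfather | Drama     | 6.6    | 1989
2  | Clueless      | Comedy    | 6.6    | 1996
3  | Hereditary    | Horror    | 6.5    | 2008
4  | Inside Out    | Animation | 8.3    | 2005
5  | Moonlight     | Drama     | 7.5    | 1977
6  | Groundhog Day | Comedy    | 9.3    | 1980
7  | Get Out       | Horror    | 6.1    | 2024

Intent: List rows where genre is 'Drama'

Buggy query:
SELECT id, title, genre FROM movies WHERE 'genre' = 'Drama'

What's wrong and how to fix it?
Bug: 'genre' in single quotes is a string literal, not the column; the comparison is literal-vs-literal and never true

Fix: Remove the quotes around the column name (or use double quotes for an identifier)

Corrected query:
SELECT id, title, genre FROM movies WHERE genre = 'Drama'

Result:
id | title         | genre
---+---------------+------
1  | The Godfather | Drama
5  | Moonlight     | Drama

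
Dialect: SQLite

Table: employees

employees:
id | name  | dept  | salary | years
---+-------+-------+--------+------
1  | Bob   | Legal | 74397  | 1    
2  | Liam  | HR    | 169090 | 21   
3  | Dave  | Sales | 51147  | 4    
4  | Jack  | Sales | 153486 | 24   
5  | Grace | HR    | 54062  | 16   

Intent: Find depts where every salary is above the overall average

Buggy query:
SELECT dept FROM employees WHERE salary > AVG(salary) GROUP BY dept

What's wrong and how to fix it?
Bug: AVG() is an aggregate; it can't sit directly in WHERE

Fix: Use a subquery for AVG and a HAVING MIN(...) filter so the condition holds for every row in the group

Corrected query:
SELECT dept FROM employees GROUP BY dept HAVING MIN(salary) > (SELECT AVG(salary) FROM employees)

Result:
(no rows)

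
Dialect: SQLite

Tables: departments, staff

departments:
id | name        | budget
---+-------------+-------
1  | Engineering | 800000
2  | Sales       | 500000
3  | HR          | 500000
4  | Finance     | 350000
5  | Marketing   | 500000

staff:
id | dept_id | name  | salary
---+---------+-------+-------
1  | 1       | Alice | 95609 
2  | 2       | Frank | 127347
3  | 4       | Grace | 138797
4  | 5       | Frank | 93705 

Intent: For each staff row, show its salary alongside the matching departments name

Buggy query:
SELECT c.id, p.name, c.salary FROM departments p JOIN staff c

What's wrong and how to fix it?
Bug: Missing join condition: each staff row is matched to all departments rows instead of just its own

Fix: Specify the join condition linking the foreign key to the parent id

Corrected query:
SELECT c.id, p.name, c.salary FROM departments p JOIN staff c ON c.dept_id = p.id

Result:
id | name        | salary
---+-------------+-------
1  | Engineering | 95609 
2  | Sales       | 127347
3  | Finance     | 138797
4  | Marketing   | 93705 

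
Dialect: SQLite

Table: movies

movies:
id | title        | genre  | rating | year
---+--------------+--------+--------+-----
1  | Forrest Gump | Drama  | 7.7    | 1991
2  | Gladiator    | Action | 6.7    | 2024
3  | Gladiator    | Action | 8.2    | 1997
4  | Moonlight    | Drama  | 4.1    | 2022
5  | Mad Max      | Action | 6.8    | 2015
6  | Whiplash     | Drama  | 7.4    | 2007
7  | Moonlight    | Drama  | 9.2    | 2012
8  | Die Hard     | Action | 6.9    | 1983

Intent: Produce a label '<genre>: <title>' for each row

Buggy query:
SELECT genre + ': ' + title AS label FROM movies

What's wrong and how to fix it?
Bug: '+' is numeric addition; on text columns SQLite converts them to 0 instead of concatenating

Fix: Use the || operator for string concatenation

Corrected query:
SELECT genre || ': ' || title AS label FROM movies

Result:
label              
-------------------
Drama: Forrest Gump
Action: Gladiator  
Action: Gladiator  
Drama: Moonlight   
Action: Mad Max    
Drama: Whiplash    
Drama: Moonlight   
Action: Die Hard   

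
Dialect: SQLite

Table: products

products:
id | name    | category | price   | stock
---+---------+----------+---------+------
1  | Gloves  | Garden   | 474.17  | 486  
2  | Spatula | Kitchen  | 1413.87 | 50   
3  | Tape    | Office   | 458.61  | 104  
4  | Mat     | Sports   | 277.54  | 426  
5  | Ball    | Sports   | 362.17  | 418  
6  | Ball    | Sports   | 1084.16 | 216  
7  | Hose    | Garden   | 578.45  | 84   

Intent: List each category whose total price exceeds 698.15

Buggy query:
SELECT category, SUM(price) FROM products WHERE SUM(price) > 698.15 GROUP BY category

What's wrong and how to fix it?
Bug: Aggregate functions cannot appear in a WHERE clause

Fix: Move the aggregate condition to a HAVING clause

Corrected query:
SELECT category, SUM(price) FROM products GROUP BY category HAVING SUM(price) > 698.15

Result:
category | SUM(price)
---------+-----------
Garden   | 1052.62   
Kitchen  | 1413.87   
Sports   | 1723.87   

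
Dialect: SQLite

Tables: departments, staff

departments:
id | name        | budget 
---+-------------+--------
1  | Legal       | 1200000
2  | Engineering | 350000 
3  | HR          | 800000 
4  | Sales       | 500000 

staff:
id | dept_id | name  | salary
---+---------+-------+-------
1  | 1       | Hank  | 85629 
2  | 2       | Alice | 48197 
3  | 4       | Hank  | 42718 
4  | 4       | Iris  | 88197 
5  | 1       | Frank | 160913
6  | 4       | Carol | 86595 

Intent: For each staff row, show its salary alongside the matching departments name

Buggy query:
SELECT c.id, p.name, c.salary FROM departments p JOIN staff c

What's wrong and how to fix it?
Bug: Missing join condition: each staff row is matched to all departments rows instead of just its own

Fix: Specify the join condition linking the foreign key to the parent id

Corrected query:
SELECT c.id, p.name, c.salary FROM departments p JOIN staff c ON c.dept_id = p.id

Result:
id | name        | salary
---+-------------+-------
1  | Legal       | 85629 
2  | Engineering | 48197 
3  | Sales       | 42718 
4  | Sales       | 88197 
5  | Legal       | 160913
6  | Sales       | 86595 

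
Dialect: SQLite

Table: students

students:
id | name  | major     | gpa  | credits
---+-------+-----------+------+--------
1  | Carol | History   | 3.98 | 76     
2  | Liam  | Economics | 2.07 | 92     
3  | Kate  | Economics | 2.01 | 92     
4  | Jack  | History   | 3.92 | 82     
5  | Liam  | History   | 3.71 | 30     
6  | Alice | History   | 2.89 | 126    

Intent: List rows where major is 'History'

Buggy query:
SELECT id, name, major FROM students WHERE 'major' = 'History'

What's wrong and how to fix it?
Bug: Single quotes denote string literals in SQL; the column name is being compared as a constant string

Fix: Reference the column as major without single quotes

Corrected query:
SELECT id, name, major FROM students WHERE major = 'History'

Result:
id | name  | major  
---+-------+--------
1  | Carol | History
4  | Jack  | History
5  | Liam  | History
6  | Alice | History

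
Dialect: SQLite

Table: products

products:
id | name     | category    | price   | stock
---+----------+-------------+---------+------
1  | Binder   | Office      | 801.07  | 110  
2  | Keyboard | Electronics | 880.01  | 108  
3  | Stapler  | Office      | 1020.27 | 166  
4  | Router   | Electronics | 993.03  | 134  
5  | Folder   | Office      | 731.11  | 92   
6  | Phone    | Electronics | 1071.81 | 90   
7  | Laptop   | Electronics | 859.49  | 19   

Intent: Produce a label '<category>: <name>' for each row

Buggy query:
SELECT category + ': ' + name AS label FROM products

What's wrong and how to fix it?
Bug: SQLite uses || for string concatenation; + coerces text to numbers (yielding 0)

Fix: Use the || operator for string concatenation

Corrected query:
SELECT category || ': ' || name AS label FROM products

Result:
label                
---------------------
Office: Binder       
Electronics: Keyboard
Office: Stapler      
Electronics: Router  
Office: Folder       
Electronics: Phone   
Electronics: Laptop  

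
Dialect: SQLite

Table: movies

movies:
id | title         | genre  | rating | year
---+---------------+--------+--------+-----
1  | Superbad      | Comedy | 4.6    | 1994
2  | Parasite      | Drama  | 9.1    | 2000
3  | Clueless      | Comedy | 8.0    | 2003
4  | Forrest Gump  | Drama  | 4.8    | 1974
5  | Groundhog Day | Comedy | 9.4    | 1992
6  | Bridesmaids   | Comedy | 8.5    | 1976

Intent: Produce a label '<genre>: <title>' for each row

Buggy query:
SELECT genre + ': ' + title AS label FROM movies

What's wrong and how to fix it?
Bug: '+' is numeric addition; on text columns SQLite converts them to 0 instead of concatenating

Fix: Replace + with || to concatenate text

Corrected query:
SELECT genre || ': ' || title AS label FROM movies

Result:
label                
---------------------
Comedy: Superbad     
Drama: Parasite      
Comedy: Clueless     
Drama: Forrest Gump  
Comedy: Groundhog Day
Comedy: Bridesmaids  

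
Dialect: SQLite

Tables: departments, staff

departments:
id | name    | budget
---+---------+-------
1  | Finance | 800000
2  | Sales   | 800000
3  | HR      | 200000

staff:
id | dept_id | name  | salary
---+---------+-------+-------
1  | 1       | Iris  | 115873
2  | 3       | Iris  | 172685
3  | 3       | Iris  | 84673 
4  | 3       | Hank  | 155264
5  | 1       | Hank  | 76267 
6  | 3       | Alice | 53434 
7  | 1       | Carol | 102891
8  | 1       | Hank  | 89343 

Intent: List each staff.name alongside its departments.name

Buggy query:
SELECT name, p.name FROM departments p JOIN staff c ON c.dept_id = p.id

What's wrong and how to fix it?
Bug: Both tables have a 'name' column; the unqualified reference is ambiguous

Fix: Qualify the column with its table alias (c.name)

Corrected query:
SELECT c.name, p.name FROM departments p JOIN staff c ON c.dept_id = p.id

Result:
name  | name   
------+--------
Iris  | Finance
Iris  | HR     
Iris  | HR     
Hank  | HR     
Hank  | Finance
Alice | HR     
Carol | Finance
Hank  | Finance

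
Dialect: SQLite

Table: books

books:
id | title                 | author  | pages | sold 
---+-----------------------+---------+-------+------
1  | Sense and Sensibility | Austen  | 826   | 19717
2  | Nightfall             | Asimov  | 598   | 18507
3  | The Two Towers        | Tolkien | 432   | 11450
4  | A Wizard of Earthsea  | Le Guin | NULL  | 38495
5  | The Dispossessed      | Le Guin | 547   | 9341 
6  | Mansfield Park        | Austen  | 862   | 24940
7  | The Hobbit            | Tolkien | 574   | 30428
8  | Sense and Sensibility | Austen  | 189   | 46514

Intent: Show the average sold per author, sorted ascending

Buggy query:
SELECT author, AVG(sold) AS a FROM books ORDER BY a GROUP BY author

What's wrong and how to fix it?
Bug: ORDER BY appears before GROUP BY; SQL clause order requires GROUP BY first

Fix: Move ORDER BY to the end, after GROUP BY

Corrected query:
SELECT author, AVG(sold) AS a FROM books GROUP BY author ORDER BY a

Result:
author  | a           
--------+-------------
Asimov  | 18507       
Tolkien | 20939       
Le Guin | 23918       
Austen  | 30390.333333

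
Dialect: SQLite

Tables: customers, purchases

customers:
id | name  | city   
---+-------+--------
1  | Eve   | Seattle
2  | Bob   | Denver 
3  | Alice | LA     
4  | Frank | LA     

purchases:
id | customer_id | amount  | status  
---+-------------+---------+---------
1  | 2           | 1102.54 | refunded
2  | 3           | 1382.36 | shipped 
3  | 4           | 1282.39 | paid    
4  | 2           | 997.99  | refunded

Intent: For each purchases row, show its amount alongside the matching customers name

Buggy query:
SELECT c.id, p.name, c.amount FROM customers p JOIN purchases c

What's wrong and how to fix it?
Bug: JOIN with no ON clause produces a cartesian product; every purchases row pairs with every customers row

Fix: Add ON c.customer_id = p.id to the JOIN

Corrected query:
SELECT c.id, p.name, c.amount FROM customers p JOIN purchases c ON c.customer_id = p.id

Result:
id | name  | amount 
---+-------+--------
1  | Bob   | 1102.54
2  | Alice | 1382.36
3  | Frank | 1282.39
4  | Bob   | 997.99 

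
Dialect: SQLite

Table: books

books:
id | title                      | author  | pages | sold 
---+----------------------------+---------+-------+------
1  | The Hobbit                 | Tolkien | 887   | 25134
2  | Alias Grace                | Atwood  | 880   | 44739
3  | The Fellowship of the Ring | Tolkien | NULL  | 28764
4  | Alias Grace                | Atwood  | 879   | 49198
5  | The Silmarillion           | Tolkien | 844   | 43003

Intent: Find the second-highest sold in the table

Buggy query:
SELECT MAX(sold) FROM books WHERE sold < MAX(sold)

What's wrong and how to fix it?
Bug: MAX(sold) on the right of the comparison is an aggregate-in-WHERE error

Fix: Compute the overall MAX in a subquery, then take MAX of rows below it

Corrected query:
SELECT MAX(sold) FROM books WHERE sold < (SELECT MAX(sold) FROM books)

Result:
MAX(sold)
---------
44739    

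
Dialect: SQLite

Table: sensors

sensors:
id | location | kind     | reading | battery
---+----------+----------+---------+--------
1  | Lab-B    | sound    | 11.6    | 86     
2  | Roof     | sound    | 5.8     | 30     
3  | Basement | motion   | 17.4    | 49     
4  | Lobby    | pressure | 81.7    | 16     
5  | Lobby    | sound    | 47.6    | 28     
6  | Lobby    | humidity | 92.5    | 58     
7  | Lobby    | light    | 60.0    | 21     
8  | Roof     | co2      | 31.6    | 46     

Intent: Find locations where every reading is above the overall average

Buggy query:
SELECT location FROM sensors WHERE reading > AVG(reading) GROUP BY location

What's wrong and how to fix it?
Bug: AVG() is an aggregate; it can't sit directly in WHERE

Fix: Use a subquery for AVG and a HAVING MIN(...) filter so the condition holds for every row in the group

Corrected query:
SELECT location FROM sensors GROUP BY location HAVING MIN(reading) > (SELECT AVG(reading) FROM sensors)

Result:
location
--------
Lobby   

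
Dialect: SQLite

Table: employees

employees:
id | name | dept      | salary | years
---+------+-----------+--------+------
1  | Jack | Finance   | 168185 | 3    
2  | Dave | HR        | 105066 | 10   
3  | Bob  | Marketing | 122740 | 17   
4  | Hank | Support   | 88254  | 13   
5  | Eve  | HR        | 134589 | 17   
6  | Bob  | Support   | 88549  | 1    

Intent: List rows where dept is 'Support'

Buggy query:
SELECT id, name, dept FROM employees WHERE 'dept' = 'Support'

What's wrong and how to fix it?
Bug: Single quotes denote string literals in SQL; the column name is being compared as a constant string

Fix: Remove the quotes around the column name (or use double quotes for an identifier)

Corrected query:
SELECT id, name, dept FROM employees WHERE dept = 'Support'

Result:
id | name | dept   
---+------+--------
4  | Hank | Support
6  | Bob  | Support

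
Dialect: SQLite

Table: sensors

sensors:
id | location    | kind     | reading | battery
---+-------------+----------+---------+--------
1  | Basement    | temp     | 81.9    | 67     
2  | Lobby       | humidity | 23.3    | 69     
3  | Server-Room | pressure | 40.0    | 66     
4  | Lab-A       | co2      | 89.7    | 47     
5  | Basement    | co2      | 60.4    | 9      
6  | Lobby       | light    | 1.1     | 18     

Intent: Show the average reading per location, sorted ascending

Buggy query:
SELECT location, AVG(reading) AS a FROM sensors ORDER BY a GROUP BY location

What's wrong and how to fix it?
Bug: GROUP BY must precede ORDER BY

Fix: Reorder: SELECT … FROM … GROUP BY … ORDER BY …

Corrected query:
SELECT location, AVG(reading) AS a FROM sensors GROUP BY location ORDER BY a

Result:
location    | a    
------------+------
Lobby       | 12.2 
Server-Room | 40   
Basement    | 71.15
Lab-A       | 89.7 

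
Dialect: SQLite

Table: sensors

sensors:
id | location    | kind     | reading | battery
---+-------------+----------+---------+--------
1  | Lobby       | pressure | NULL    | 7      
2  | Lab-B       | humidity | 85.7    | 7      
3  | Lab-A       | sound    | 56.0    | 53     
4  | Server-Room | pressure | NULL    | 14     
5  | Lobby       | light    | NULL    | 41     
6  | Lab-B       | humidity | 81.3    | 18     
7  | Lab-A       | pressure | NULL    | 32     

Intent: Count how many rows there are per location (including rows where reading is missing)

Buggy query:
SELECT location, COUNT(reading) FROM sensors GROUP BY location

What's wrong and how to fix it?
Bug: COUNT(reading) skips NULLs, so groups with missing reading are undercounted

Fix: Replace COUNT(reading) with COUNT(*)

Corrected query:
SELECT location, COUNT(*) FROM sensors GROUP BY location

Result:
location    | COUNT(*)
------------+---------
Lab-A       | 2       
Lab-B       | 2       
Lobby       | 2       
Server-Room | 1       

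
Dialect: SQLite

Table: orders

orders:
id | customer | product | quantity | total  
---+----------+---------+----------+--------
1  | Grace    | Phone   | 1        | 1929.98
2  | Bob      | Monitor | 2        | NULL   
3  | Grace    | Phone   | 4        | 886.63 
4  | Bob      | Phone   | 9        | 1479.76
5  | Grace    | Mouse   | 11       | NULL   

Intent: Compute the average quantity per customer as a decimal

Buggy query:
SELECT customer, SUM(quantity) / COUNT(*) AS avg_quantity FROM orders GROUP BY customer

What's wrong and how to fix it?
Bug: Both operands are integers, so '/' performs integer division and truncates

Fix: Multiply by 1.0 (or CAST to REAL) to force floating-point division

Corrected query:
SELECT customer, SUM(quantity) * 1.0 / COUNT(*) AS avg_quantity FROM orders GROUP BY customer

Result:
customer | avg_quantity
---------+-------------
Bob      | 5.5         
Grace    | 5.333333    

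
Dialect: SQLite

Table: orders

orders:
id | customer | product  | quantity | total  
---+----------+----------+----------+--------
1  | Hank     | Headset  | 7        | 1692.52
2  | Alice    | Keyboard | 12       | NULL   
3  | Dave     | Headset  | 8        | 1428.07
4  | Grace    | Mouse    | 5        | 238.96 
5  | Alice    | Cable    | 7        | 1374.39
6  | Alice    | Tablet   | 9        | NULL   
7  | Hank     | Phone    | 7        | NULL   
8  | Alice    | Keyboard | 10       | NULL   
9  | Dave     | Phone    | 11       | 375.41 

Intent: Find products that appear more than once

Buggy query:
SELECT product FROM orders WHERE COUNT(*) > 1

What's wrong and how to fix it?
Bug: WHERE can't reference COUNT(*); aggregates are computed after WHERE

Fix: Group first, then use HAVING for the count condition

Corrected query:
SELECT product FROM orders GROUP BY product HAVING COUNT(*) > 1

Result:
product 
--------
Headset 
Keyboard
Phone   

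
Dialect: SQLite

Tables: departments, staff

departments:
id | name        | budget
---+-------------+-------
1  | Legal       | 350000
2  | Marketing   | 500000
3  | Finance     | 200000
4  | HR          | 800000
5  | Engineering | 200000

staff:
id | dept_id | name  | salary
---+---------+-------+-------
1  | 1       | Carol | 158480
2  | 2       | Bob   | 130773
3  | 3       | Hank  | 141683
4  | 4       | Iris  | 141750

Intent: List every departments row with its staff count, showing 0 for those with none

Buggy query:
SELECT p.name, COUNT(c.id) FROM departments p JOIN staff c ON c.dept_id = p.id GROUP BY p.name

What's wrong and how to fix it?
Bug: An inner join excludes parents with zero children

Fix: Switch to LEFT JOIN to retain unmatched parent rows

Corrected query:
SELECT p.name, COUNT(c.id) FROM departments p LEFT JOIN staff c ON c.dept_id = p.id GROUP BY p.name

Result:
name        | COUNT(c.id)
------------+------------
Engineering | 0          
Finance     | 1          
HR          | 1          
Legal       | 1          
Marketing   | 1          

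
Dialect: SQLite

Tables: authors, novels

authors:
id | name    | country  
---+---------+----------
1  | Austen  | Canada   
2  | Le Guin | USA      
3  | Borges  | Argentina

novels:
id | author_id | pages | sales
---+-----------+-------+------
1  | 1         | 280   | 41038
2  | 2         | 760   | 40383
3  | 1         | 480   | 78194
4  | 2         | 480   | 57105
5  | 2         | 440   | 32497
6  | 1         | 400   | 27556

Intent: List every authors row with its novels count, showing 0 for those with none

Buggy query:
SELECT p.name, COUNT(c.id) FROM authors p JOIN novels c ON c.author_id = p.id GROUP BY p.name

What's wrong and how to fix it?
Bug: An inner join excludes parents with zero children

Fix: Use LEFT JOIN so parents without children still appear (COUNT(c.id) gives 0)

Corrected query:
SELECT p.name, COUNT(c.id) FROM authors p LEFT JOIN novels c ON c.author_id = p.id GROUP BY p.name

Result:
name    | COUNT(c.id)
--------+------------
Austen  | 3          
Borges  | 0          
Le Guin | 3          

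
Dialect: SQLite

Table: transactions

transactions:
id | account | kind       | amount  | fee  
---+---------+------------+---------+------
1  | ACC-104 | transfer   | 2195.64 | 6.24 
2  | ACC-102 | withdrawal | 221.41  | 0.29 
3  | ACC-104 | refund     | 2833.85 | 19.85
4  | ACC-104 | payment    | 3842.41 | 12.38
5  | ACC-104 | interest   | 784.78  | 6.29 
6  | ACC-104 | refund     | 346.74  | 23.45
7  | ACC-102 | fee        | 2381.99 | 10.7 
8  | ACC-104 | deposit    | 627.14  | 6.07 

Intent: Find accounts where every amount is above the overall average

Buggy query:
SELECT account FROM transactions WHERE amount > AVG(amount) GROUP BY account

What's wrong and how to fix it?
Bug: WHERE evaluates per row before aggregation, so AVG() is unavailable

Fix: Compute the overall average in a scalar subquery and compare each group's MIN against it in HAVING

Corrected query:
SELECT account FROM transactions GROUP BY account HAVING MIN(amount) > (SELECT AVG(amount) FROM transactions)

Result:
(no rows)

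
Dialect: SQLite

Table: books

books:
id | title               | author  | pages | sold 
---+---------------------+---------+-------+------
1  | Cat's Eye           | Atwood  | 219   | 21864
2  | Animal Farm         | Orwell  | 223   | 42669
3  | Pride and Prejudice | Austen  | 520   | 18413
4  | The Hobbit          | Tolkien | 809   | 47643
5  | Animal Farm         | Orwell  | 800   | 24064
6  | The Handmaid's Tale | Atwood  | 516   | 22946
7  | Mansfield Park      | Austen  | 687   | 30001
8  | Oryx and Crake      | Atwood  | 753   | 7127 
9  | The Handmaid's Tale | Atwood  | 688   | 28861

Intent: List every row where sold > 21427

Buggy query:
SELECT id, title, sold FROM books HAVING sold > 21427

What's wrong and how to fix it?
Bug: This is a non-aggregate query (no GROUP BY, no aggregates), so in SQLite the HAVING clause is invalid here; a row-level condition belongs in WHERE

Fix: Replace HAVING with WHERE since the condition applies to individual rows

Corrected query:
SELECT id, title, sold FROM books WHERE sold > 21427

Result:
id | title               | sold 
---+---------------------+------
1  | Cat's Eye           | 21864
2  | Animal Farm         | 42669
4  | The Hobbit          | 47643
5  | Animal Farm         | 24064
6  | The Handmaid's Tale | 22946
7  | Mansfield Park      | 30001
9  | The Handmaid's Tale | 28861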